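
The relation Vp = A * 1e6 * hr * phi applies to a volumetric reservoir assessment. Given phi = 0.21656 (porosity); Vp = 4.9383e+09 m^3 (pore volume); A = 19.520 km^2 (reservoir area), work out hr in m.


hr = Vp / (A * 1e6 * phi)
hr = 4.9383e+09 / (19.520 * 1e6 * 0.21656)
hr = 1168.2 m


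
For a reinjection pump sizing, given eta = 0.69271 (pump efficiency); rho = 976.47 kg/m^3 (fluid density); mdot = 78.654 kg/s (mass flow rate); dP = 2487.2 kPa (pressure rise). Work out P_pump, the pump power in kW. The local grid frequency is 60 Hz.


P_pump = mdot * dP / (rho * eta)
P_pump = 78.654 * 2487.2 / (976.47 * 0.69271)
P_pump = 289.22 kW


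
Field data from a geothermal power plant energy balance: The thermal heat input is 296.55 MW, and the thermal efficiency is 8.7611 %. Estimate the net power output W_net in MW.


W_net = eta / 100 * Q_in
W_net = 8.7611 / 100 * 296.55
W_net = 25.981 MW


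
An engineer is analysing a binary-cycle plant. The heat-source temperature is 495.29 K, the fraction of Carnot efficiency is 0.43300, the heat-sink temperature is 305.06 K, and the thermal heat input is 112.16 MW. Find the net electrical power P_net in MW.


Step 1: eta = (1 - Tc/Th)*f = (1 - 305.06/495.29)*0.433 = 0.1663058
Step 2: P_net = eta * Q_in = 0.1663058 * 112.16 = 18.653 MW
P_net = 18.653 MW


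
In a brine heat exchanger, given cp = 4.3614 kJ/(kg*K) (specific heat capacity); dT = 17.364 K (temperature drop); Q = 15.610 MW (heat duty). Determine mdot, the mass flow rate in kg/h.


mdot = Q * 1000 / (cp * dT)
mdot = 15.610 * 1000 / (4.3614 * 17.364)
mdot = 206.1234 kg/s
Convert: 206.1234 kg/s * 3600.0 = 7.4204e+05 kg/h
mdot = 7.4204e+05 kg/h


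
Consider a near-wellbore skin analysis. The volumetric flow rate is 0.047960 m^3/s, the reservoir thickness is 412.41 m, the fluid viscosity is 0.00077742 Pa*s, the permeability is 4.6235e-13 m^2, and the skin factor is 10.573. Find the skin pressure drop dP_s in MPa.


dP_s = S * q * mu / (2*pi*k*hr) / 1000
dP_s = 10.573 * 0.047960 * 0.00077742 / (2*pi*4.6235e-13*412.41) / 1000
dP_s = 329.0434 kPa
Convert: 329.0434 kPa * 0.001 = 0.32904 MPa
dP_s = 0.32904 MPa


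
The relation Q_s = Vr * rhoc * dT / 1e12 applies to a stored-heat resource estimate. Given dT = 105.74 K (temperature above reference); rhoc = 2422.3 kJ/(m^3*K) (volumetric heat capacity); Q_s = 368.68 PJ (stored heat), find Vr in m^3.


Vr = Q_s * 1e12 / (rhoc * dT)
Vr = 368.68 * 1e12 / (2422.3 * 105.74)
Vr = 1.4394e+09 m^3


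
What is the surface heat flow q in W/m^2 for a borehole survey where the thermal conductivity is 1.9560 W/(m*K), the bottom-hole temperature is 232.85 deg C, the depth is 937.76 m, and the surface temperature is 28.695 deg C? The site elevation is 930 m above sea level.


Step 1: grad = (T_d - T_surf)/d * 1000 = (232.85 - 28.695)/937.76 * 1000 = 217.7050 deg C/km
Step 2: q = k * grad / 1000 = 1.956 * 217.7050 / 1000 = 0.42583 W/m^2
q = 0.42583 W/m^2


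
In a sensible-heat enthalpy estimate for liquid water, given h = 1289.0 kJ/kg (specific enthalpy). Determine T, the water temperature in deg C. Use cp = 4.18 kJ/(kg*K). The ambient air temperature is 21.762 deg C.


T = h / cp
T = 1289.0 / 4.18
T = 308.37 deg C


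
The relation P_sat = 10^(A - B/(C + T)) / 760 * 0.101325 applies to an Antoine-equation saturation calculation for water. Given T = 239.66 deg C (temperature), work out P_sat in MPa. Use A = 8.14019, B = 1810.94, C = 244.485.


P_sat = 10^(A - B/(C + T)) / 760 * 0.101325
P_sat = 10^(8.14019 - 1810.94/(244.485 + 239.66)) / 760 * 0.101325
P_sat = 3.3466 MPa


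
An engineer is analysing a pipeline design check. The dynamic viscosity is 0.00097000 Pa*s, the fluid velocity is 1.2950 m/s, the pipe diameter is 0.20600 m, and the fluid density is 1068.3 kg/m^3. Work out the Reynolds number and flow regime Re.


Step 1: Re = rho*vel*D/mu = 1068.3*1.295*0.206/0.00097 = 2.9380e+05
Step 2: Re = 2.9380e+05 > 4000, so flow is turbulent.
Re = 2.9380e+05 (turbulent)


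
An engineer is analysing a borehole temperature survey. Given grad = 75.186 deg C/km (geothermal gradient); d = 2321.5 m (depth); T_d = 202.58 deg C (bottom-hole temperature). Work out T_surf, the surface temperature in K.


T_surf = T_d - grad * d / 1000
T_surf = 202.58 - 75.186 * 2321.5 / 1000
T_surf = 28.03570 deg C
Convert to K: 28.03570 + 273.15 = 301.19 K
T_surf = 301.19 K


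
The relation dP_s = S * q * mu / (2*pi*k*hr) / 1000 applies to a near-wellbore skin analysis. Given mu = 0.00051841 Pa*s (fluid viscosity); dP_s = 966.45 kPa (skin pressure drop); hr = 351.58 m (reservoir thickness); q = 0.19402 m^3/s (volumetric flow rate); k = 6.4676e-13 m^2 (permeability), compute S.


S = dP_s * 1000 * 2*pi*k*hr / (q*mu)
S = 966.45 * 1000 * 2*pi*6.4676e-13*351.58 / (0.19402*0.00051841)
S = 13.728


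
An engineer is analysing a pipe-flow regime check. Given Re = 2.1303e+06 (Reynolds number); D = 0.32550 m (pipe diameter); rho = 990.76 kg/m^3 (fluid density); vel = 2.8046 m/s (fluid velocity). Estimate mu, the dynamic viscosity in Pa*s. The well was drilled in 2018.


mu = rho * vel * D / Re
mu = 990.76 * 2.8046 * 0.32550 / 2.1303e+06
mu = 0.00042457 Pa*s


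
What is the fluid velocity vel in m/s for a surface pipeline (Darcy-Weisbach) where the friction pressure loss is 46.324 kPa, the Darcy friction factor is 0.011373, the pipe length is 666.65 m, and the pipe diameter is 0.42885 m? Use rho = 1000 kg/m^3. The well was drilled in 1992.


vel = sqrt(dP*1000*2*D / (f*L*rho))
vel = sqrt(46.324*1000*2*0.42885 / (0.011373*666.65*1000))
vel = 2.2892 m/s


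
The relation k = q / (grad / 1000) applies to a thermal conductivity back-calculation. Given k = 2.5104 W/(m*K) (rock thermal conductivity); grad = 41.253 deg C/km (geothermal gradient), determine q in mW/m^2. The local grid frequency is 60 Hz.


q = k * grad / 1000
q = 2.5104 * 41.253 / 1000
q = 0.1035615 W/m^2
Convert: 0.1035615 W/m^2 * 1000.0 = 103.56 mW/m^2
q = 103.56 mW/m^2


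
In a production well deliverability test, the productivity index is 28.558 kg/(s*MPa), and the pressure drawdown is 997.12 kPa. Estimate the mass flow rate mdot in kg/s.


mdot = PI * dP / 1000
mdot = 28.558 * 997.12 / 1000
mdot = 28.476 kg/s


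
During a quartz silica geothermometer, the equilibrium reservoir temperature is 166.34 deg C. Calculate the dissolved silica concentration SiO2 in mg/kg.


SiO2 = 10^(5.19 - 1309/(T_eq + 273.15))
SiO2 = 10^(5.19 - 1309/(166.34 + 273.15))
SiO2 = 162.76 mg/kg


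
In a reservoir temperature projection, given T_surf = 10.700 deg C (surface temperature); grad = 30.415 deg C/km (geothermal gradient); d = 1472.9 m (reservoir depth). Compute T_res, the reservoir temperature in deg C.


T_res = T_surf + grad * d / 1000
T_res = 10.700 + 30.415 * 1472.9 / 1000
T_res = 55.498 deg C


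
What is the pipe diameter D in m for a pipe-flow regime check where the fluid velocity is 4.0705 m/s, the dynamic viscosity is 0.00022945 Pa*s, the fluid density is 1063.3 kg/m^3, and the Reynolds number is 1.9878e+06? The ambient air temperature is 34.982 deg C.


D = Re * mu / (rho * vel)
D = 1.9878e+06 * 0.00022945 / (1063.3 * 4.0705)
D = 0.10538 m


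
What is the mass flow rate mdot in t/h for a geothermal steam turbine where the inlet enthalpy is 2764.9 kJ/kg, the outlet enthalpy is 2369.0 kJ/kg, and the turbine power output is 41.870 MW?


mdot = P * 1000 / (h_in - h_out)
mdot = 41.870 * 1000 / (2764.9 - 2369.0)
mdot = 105.7590 kg/s
Convert: 105.7590 kg/s * 3.6 = 380.73 t/h
mdot = 380.73 t/h


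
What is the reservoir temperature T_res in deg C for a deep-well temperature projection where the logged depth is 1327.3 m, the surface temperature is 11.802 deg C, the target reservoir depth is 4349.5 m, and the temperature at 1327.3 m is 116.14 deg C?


Step 1: grad = (T_d1 - T_surf)/d1 * 1000 = (116.14 - 11.802)/1327.3 * 1000 = 78.60921 deg C/km
Step 2: T_res = T_surf + grad*d2/1000 = 11.802 + 78.60921*4349.5/1000 = 353.71 deg C
T_res = 353.71 deg C


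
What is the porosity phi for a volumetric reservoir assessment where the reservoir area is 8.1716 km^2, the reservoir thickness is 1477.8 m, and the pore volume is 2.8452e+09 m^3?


phi = Vp / (A * 1e6 * hr)
phi = 2.8452e+09 / (8.1716 * 1e6 * 1477.8)
phi = 0.23561


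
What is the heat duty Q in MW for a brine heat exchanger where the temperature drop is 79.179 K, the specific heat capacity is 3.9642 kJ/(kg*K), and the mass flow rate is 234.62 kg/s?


Q = mdot * cp * dT / 1000
Q = 234.62 * 3.9642 * 79.179 / 1000
Q = 73.643 MW


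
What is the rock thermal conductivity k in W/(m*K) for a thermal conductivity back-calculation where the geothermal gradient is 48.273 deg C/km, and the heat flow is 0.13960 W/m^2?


k = q / (grad / 1000)
k = 0.13960 / (48.273 / 1000)
k = 2.8919 W/(m*K)


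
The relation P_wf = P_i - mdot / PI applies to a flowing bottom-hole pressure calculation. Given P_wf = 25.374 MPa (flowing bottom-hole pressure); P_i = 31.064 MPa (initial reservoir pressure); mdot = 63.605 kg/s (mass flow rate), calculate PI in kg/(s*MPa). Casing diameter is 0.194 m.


PI = mdot / (P_i - P_wf)
PI = 63.605 / (31.064 - 25.374)
PI = 11.178 kg/(s*MPa)


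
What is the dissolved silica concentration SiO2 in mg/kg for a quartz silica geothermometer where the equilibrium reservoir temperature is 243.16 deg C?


SiO2 = 10^(5.19 - 1309/(T_eq + 273.15))
SiO2 = 10^(5.19 - 1309/(243.16 + 273.15))
SiO2 = 451.55 mg/kg


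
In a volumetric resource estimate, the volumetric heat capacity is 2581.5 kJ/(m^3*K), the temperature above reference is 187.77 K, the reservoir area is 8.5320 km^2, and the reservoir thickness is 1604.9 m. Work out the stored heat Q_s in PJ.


Step 1: Vr = A*1e6*hr = 8.532*1e6*1604.9 = 1.369301e+10 m^3
Step 2: Q_s = Vr*rhoc*dT/1e12 = 1.369301e+10*2581.5*187.77/1e12 = 6637.4 PJ
Q_s = 6637.4 PJ


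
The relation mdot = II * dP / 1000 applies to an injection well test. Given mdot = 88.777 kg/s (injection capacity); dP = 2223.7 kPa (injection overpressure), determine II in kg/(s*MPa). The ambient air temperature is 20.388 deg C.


II = mdot * 1000 / dP
II = 88.777 * 1000 / 2223.7
II = 39.923 kg/(s*MPa)


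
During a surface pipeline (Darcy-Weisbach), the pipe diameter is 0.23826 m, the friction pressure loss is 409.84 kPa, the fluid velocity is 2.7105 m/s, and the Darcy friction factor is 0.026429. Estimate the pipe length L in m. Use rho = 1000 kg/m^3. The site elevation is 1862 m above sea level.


L = dP*1000*D / (f*rho*vel^2/2)
L = 409.84*1000*0.23826 / (0.026429*1000*2.7105^2/2)
L = 1005.8 m


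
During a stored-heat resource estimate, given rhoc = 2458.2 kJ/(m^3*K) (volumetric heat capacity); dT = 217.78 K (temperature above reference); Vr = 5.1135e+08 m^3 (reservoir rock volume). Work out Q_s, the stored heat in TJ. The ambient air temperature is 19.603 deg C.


Q_s = Vr * rhoc * dT / 1e12
Q_s = 5.1135e+08 * 2458.2 * 217.78 / 1e12
Q_s = 273.7496 PJ
Convert: 273.7496 PJ * 1000.0 = 2.7375e+05 TJ
Q_s = 2.7375e+05 TJ


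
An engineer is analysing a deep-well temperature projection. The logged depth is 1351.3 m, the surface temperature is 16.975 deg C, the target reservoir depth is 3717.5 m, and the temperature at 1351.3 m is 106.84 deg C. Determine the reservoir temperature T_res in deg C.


Step 1: grad = (T_d1 - T_surf)/d1 * 1000 = (106.84 - 16.975)/1351.3 * 1000 = 66.50263 deg C/km
Step 2: T_res = T_surf + grad*d2/1000 = 16.975 + 66.50263*3717.5/1000 = 264.20 deg C
T_res = 264.20 deg C


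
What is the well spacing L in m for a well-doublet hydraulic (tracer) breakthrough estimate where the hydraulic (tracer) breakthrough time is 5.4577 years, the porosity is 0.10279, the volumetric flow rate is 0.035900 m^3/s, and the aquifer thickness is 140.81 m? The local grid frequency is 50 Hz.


L = sqrt(t_bt*365.25*86400*3*Qv / (pi*hr*phi))
L = sqrt(5.4577*365.25*86400*3*0.035900 / (pi*140.81*0.10279))
L = 638.70 m


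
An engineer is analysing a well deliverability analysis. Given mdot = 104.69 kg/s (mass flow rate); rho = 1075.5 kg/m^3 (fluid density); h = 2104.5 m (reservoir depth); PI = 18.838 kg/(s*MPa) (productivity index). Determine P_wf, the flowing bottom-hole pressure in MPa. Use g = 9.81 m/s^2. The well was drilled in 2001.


Step 1: P_i = rho*g*h/1e6 = 1075.5*9.81*2104.5/1e6 = 22.20385 MPa
Step 2: P_wf = P_i - mdot/PI = 22.20385 - 104.69/18.838 = 16.646 MPa
P_wf = 16.646 MPa


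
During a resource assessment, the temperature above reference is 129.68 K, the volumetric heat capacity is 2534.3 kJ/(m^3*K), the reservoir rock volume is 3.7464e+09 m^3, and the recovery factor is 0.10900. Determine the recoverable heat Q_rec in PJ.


Step 1: Q_s = Vr*rhoc*dT/1e12 = 3.7464e+09*2534.3*129.68/1e12 = 1231.247 PJ
Step 2: Q_rec = Q_s * RF = 1231.247 * 0.109 = 134.21 PJ
Q_rec = 134.21 PJ


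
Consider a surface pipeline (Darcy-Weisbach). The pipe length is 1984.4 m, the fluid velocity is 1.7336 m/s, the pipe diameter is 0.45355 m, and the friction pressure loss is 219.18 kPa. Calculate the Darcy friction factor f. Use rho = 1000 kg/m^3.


f = dP*1000 / ((L/D)*(rho*vel^2/2))
f = 219.18*1000 / ((1984.4/0.45355)*(1000*1.7336^2/2))
f = 0.033337


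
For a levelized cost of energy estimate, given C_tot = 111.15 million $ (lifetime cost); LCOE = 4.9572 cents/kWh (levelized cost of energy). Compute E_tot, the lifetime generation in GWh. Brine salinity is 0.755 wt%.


E_tot = C_tot / LCOE * 100
E_tot = 111.15 / 4.9572 * 100
E_tot = 2242.2 GWh


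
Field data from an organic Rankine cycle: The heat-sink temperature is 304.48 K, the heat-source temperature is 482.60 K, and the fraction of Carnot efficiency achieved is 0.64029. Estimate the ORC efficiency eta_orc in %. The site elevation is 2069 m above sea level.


eta_orc = (1 - Tc/Th) * f * 100
eta_orc = (1 - 304.48/482.60) * 0.64029 * 100
eta_orc = 23.632 %


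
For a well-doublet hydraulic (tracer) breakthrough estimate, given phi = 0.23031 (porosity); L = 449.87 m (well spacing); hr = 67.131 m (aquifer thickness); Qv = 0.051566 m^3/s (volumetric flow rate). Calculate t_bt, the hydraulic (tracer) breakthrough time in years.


t_bt = pi * hr * phi * L^2 / (3 * Qv) / (365.25*86400)
t_bt = pi * 67.131 * 0.23031 * 449.87^2 / (3 * 0.051566) / (365.25*86400)
t_bt = 2.0136 years


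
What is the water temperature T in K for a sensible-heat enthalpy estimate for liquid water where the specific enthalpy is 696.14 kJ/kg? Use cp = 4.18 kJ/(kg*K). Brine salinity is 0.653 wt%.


T = h / cp
T = 696.14 / 4.18
T = 166.5407 deg C
Convert to K: 166.5407 + 273.15 = 439.69 K
T = 439.69 K


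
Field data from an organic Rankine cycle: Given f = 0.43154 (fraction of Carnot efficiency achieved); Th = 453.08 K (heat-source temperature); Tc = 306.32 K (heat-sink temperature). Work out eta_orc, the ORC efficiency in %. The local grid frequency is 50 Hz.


eta_orc = (1 - Tc/Th) * f * 100
eta_orc = (1 - 306.32/453.08) * 0.43154 * 100
eta_orc = 13.978 %


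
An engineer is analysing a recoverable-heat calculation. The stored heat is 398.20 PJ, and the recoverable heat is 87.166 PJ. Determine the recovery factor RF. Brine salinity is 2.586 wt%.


RF = Q_rec / Q_s
RF = 87.166 / 398.20
RF = 0.21890


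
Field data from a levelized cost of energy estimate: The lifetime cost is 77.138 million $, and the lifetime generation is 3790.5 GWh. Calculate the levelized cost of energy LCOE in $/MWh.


LCOE = C_tot / E_tot * 100
LCOE = 77.138 / 3790.5 * 100
LCOE = 2.035035 cents/kWh
Convert: 2.035035 cents/kWh * 10.0 = 20.350 $/MWh
LCOE = 20.350 $/MWh


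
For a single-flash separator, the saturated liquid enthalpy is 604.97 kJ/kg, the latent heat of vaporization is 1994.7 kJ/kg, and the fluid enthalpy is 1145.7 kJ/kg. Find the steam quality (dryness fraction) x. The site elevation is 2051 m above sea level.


x = (h - hf) / hfg
x = (1145.7 - 604.97) / 1994.7
x = 0.27108


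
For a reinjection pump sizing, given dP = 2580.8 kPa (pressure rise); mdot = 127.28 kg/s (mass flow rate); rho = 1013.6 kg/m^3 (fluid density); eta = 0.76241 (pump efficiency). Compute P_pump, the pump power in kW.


P_pump = mdot * dP / (rho * eta)
P_pump = 127.28 * 2580.8 / (1013.6 * 0.76241)
P_pump = 425.07 kW


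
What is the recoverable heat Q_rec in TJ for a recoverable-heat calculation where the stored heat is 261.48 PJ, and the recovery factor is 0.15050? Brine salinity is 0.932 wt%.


Q_rec = Q_s * RF
Q_rec = 261.48 * 0.15050
Q_rec = 39.35274 PJ
Convert: 39.35274 PJ * 1000.0 = 39353 TJ
Q_rec = 39353 TJ


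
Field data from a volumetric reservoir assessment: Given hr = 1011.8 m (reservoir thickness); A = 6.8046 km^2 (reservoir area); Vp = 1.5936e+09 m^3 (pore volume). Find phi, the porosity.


phi = Vp / (A * 1e6 * hr)
phi = 1.5936e+09 / (6.8046 * 1e6 * 1011.8)
phi = 0.23146


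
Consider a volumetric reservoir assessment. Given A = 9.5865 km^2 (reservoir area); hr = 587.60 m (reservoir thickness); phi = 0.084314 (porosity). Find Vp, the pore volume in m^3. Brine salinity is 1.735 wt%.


Vp = A * 1e6 * hr * phi
Vp = 9.5865 * 1e6 * 587.60 * 0.084314
Vp = 4.7494e+08 m^3


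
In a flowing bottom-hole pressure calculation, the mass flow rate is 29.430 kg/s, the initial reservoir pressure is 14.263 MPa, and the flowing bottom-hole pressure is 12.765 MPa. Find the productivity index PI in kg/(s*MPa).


PI = mdot / (P_i - P_wf)
PI = 29.430 / (14.263 - 12.765)
PI = 19.646 kg/(s*MPa)


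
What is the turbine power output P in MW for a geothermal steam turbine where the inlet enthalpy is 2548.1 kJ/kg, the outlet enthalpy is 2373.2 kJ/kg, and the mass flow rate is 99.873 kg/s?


P = mdot * (h_in - h_out) / 1000
P = 99.873 * (2548.1 - 2373.2) / 1000
P = 17.468 MW


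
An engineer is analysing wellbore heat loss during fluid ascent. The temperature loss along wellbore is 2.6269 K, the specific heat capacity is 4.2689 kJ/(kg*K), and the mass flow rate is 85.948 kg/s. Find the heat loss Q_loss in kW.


Q_loss = mdot * cp * dT
Q_loss = 85.948 * 4.2689 * 2.6269
Q_loss = 963.82 kW


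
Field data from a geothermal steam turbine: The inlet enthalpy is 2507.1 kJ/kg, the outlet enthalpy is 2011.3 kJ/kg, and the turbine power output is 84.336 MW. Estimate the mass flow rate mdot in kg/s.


mdot = P * 1000 / (h_in - h_out)
mdot = 84.336 * 1000 / (2507.1 - 2011.3)
mdot = 170.10 kg/s


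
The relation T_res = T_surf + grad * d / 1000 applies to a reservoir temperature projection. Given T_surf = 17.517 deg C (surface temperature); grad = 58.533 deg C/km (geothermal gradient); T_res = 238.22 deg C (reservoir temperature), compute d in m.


d = (T_res - T_surf) / grad * 1000
d = (238.22 - 17.517) / 58.533 * 1000
d = 3770.6 m


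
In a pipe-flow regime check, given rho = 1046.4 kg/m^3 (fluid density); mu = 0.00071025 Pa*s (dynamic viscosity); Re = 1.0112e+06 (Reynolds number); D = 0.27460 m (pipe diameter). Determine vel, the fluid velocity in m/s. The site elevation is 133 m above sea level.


vel = Re * mu / (rho * D)
vel = 1.0112e+06 * 0.00071025 / (1046.4 * 0.27460)
vel = 2.4995 m/s


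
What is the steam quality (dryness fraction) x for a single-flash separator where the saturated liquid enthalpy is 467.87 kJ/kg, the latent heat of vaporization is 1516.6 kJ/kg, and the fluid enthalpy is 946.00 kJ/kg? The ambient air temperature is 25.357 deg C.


x = (h - hf) / hfg
x = (946.00 - 467.87) / 1516.6
x = 0.31526


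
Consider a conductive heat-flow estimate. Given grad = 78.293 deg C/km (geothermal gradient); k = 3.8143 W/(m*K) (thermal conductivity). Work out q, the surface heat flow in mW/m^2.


q = k * grad / 1000
q = 3.8143 * 78.293 / 1000
q = 0.2986330 W/m^2
Convert: 0.2986330 W/m^2 * 1000.0 = 298.63 mW/m^2
q = 298.63 mW/m^2


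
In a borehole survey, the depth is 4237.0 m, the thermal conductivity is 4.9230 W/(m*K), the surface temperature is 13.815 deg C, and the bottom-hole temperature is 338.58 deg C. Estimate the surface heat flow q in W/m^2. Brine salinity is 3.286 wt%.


Step 1: grad = (T_d - T_surf)/d * 1000 = (338.58 - 13.815)/4237.0 * 1000 = 76.64975 deg C/km
Step 2: q = k * grad / 1000 = 4.923 * 76.64975 / 1000 = 0.37735 W/m^2
q = 0.37735 W/m^2


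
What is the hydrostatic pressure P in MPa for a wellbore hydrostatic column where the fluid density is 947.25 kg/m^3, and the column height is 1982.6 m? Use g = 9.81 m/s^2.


P = rho * g * h / 1e6
P = 947.25 * 9.81 * 1982.6 / 1e6
P = 18.423 MPa


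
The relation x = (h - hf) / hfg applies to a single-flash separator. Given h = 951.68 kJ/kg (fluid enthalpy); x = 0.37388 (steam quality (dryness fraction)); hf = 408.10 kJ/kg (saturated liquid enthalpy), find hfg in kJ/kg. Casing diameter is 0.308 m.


hfg = (h - hf) / x
hfg = (951.68 - 408.10) / 0.37388
hfg = 1453.9 kJ/kg


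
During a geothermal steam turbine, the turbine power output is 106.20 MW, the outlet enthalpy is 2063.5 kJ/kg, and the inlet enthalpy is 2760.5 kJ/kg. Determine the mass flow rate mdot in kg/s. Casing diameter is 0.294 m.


mdot = P * 1000 / (h_in - h_out)
mdot = 106.20 * 1000 / (2760.5 - 2063.5)
mdot = 152.37 kg/s


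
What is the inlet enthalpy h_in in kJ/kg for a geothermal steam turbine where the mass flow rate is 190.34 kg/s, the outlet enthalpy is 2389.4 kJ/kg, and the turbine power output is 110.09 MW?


h_in = h_out + P * 1000 / mdot
h_in = 2389.4 + 110.09 * 1000 / 190.34
h_in = 2967.8 kJ/kg


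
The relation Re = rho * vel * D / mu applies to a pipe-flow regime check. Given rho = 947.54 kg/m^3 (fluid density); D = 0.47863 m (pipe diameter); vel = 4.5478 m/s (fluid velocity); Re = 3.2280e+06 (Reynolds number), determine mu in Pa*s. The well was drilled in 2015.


mu = rho * vel * D / Re
mu = 947.54 * 4.5478 * 0.47863 / 3.2280e+06
mu = 0.00063895 Pa*s


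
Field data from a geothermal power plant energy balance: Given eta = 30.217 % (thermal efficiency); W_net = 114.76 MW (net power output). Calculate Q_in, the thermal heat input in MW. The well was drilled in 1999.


Q_in = W_net / (eta / 100)
Q_in = 114.76 / (30.217 / 100)
Q_in = 379.79 MW


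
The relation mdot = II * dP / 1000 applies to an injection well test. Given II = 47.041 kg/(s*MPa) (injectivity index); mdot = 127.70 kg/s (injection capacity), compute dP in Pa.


dP = mdot * 1000 / II
dP = 127.70 * 1000 / 47.041
dP = 2714.653 kPa
Convert: 2714.653 kPa * 1000.0 = 2.7147e+06 Pa
dP = 2.7147e+06 Pa


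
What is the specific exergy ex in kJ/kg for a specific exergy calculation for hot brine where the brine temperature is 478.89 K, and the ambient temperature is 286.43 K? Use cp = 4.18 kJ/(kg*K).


ex = cp * ((T_b - T_0) - T_0 * ln(T_b/T_0))
ex = 4.18 * ((478.89 - 286.43) - 286.43 * ln(478.89/286.43))
ex = 189.11 kJ/kg


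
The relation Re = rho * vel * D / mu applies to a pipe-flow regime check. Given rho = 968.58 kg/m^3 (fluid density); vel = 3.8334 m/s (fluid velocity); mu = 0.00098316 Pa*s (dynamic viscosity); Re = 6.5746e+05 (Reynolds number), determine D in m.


D = Re * mu / (rho * vel)
D = 6.5746e+05 * 0.00098316 / (968.58 * 3.8334)
D = 0.17409 m


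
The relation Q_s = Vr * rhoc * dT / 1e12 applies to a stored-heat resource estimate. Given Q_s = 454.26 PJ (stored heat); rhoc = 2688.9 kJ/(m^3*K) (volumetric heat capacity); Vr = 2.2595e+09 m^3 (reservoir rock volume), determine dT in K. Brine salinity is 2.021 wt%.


dT = Q_s * 1e12 / (Vr * rhoc)
dT = 454.26 * 1e12 / (2.2595e+09 * 2688.9)
dT = 74.768 K


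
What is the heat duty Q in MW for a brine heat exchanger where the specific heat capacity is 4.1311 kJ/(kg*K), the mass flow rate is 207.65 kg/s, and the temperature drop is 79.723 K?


Q = mdot * cp * dT / 1000
Q = 207.65 * 4.1311 * 79.723 / 1000
Q = 68.388 MW


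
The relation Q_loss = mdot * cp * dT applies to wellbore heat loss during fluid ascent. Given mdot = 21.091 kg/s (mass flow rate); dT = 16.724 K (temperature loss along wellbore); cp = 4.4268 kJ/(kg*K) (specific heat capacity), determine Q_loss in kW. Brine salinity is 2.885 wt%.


Q_loss = mdot * cp * dT
Q_loss = 21.091 * 4.4268 * 16.724
Q_loss = 1561.4 kW


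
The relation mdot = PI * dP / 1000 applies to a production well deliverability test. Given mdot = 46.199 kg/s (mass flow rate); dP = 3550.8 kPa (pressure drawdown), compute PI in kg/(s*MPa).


PI = mdot * 1000 / dP
PI = 46.199 * 1000 / 3550.8
PI = 13.011 kg/(s*MPa)


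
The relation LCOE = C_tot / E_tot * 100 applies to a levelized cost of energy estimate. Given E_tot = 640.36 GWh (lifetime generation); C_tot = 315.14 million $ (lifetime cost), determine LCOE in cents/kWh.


LCOE = C_tot / E_tot * 100
LCOE = 315.14 / 640.36 * 100
LCOE = 49.213 cents/kWh


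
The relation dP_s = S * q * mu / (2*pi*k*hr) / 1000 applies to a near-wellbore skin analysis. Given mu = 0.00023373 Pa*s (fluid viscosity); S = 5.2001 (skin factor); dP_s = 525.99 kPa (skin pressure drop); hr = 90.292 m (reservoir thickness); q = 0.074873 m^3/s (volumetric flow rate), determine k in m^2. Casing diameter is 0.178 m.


k = S*q*mu / (2*pi*dP_s*1000*hr)
k = 5.2001*0.074873*0.00023373 / (2*pi*525.99*1000*90.292)
k = 3.0496e-13 m^2


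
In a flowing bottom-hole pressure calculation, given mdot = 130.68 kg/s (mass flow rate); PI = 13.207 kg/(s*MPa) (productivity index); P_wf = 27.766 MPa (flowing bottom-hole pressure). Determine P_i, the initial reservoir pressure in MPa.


P_i = P_wf + mdot / PI
P_i = 27.766 + 130.68 / 13.207
P_i = 37.661 MPa


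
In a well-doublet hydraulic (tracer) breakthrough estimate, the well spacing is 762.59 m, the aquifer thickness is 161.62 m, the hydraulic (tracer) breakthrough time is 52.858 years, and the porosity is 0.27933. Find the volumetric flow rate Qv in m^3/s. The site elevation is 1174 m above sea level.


Qv = pi*hr*phi*L^2 / (3*t_bt*365.25*86400)
Qv = pi*161.62*0.27933*762.59^2 / (3*52.858*365.25*86400)
Qv = 0.016482 m^3/s


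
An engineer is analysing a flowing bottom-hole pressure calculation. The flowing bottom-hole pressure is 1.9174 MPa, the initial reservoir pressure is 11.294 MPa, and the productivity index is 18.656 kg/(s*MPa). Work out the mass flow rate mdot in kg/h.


mdot = (P_i - P_wf) * PI
mdot = (11.294 - 1.9174) * 18.656
mdot = 174.9298 kg/s
Convert: 174.9298 kg/s * 3600.0 = 6.2975e+05 kg/h
mdot = 6.2975e+05 kg/h


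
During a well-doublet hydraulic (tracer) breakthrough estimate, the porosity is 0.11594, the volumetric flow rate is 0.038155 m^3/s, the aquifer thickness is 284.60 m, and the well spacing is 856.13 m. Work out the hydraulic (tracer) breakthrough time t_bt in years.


t_bt = pi * hr * phi * L^2 / (3 * Qv) / (365.25*86400)
t_bt = pi * 284.60 * 0.11594 * 856.13^2 / (3 * 0.038155) / (365.25*86400)
t_bt = 21.034 years


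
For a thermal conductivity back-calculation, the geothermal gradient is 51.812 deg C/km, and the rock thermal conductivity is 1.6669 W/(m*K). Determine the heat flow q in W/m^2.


q = k * grad / 1000
q = 1.6669 * 51.812 / 1000
q = 0.086365 W/m^2


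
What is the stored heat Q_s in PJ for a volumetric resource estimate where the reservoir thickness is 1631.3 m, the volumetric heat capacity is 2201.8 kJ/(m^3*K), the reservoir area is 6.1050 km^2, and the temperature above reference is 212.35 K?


Step 1: Vr = A*1e6*hr = 6.105*1e6*1631.3 = 9.959086e+09 m^3
Step 2: Q_s = Vr*rhoc*dT/1e12 = 9.959086e+09*2201.8*212.35/1e12 = 4656.4 PJ
Q_s = 4656.4 PJ


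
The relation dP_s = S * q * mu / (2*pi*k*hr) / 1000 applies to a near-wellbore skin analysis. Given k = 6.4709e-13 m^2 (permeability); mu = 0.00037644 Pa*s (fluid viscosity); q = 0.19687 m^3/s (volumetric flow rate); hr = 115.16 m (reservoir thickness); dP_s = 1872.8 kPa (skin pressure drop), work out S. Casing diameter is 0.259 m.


S = dP_s * 1000 * 2*pi*k*hr / (q*mu)
S = 1872.8 * 1000 * 2*pi*6.4709e-13*115.16 / (0.19687*0.00037644)
S = 11.832


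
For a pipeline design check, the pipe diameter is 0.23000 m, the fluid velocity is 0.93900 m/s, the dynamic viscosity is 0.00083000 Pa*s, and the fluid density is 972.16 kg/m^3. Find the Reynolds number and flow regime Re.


Step 1: Re = rho*vel*D/mu = 972.16*0.939*0.23/0.00083 = 2.5296e+05
Step 2: Re = 2.5296e+05 > 4000, so flow is turbulent.
Re = 2.5296e+05 (turbulent)


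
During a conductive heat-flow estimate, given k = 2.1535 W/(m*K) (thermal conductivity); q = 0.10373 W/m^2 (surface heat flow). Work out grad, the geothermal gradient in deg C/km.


grad = q * 1000 / k
grad = 0.10373 * 1000 / 2.1535
grad = 48.168 deg C/km


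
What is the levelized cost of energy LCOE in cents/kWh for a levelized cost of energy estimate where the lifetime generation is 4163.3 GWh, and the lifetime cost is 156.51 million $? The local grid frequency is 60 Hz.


LCOE = C_tot / E_tot * 100
LCOE = 156.51 / 4163.3 * 100
LCOE = 3.7593 cents/kWh


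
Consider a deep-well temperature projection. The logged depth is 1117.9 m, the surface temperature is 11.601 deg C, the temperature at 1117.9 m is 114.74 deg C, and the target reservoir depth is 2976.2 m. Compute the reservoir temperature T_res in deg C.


Step 1: grad = (T_d1 - T_surf)/d1 * 1000 = (114.74 - 11.601)/1117.9 * 1000 = 92.26138 deg C/km
Step 2: T_res = T_surf + grad*d2/1000 = 11.601 + 92.26138*2976.2/1000 = 286.19 deg C
T_res = 286.19 deg C


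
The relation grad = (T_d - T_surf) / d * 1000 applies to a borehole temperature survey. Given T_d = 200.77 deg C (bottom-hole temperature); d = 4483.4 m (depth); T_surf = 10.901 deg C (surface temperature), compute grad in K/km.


grad = (T_d - T_surf) / d * 1000
grad = (200.77 - 10.901) / 4483.4 * 1000
grad = 42.34933 deg C/km
Convert: 42.34933 deg C/km * 1.0 = 42.349 K/km
grad = 42.349 K/km


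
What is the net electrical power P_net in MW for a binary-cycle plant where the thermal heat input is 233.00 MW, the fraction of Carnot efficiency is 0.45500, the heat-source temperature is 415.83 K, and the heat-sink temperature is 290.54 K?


Step 1: eta = (1 - Tc/Th)*f = (1 - 290.54/415.83)*0.455 = 0.1370920
Step 2: P_net = eta * Q_in = 0.1370920 * 233.0 = 31.942 MW
P_net = 31.942 MW


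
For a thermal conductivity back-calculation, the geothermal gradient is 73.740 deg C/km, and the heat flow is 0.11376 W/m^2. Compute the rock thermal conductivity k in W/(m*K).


k = q / (grad / 1000)
k = 0.11376 / (73.740 / 1000)
k = 1.5427 W/(m*K)


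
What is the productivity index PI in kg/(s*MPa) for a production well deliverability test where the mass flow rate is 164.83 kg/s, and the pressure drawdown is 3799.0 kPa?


PI = mdot * 1000 / dP
PI = 164.83 * 1000 / 3799.0
PI = 43.388 kg/(s*MPa)


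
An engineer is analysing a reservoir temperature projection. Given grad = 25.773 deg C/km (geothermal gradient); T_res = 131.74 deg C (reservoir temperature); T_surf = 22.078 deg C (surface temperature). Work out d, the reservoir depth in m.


d = (T_res - T_surf) / grad * 1000
d = (131.74 - 22.078) / 25.773 * 1000
d = 4254.9 m


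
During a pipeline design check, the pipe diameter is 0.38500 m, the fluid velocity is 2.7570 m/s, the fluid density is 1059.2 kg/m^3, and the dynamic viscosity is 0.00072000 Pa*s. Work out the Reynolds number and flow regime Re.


Step 1: Re = rho*vel*D/mu = 1059.2*2.757*0.385/0.00072 = 1.5615e+06
Step 2: Re = 1.5615e+06 > 4000, so flow is turbulent.
Re = 1.5615e+06 (turbulent)


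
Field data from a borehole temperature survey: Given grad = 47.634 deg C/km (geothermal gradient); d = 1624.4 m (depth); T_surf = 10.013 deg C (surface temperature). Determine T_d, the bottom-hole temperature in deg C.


T_d = T_surf + grad * d / 1000
T_d = 10.013 + 47.634 * 1624.4 / 1000
T_d = 87.390 deg C


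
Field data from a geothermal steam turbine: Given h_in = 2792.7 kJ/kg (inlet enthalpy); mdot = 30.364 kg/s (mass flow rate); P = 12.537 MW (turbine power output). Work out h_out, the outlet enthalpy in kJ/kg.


h_out = h_in - P * 1000 / mdot
h_out = 2792.7 - 12.537 * 1000 / 30.364
h_out = 2379.8 kJ/kg


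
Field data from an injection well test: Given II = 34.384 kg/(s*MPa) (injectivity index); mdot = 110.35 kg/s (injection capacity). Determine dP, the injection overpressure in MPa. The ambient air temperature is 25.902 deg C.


dP = mdot * 1000 / II
dP = 110.35 * 1000 / 34.384
dP = 3209.342 kPa
Convert: 3209.342 kPa * 0.001 = 3.2093 MPa
dP = 3.2093 MPa


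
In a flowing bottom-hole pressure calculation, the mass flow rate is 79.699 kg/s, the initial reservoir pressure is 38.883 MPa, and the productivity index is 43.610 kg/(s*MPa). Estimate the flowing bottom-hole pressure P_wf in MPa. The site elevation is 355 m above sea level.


P_wf = P_i - mdot / PI
P_wf = 38.883 - 79.699 / 43.610
P_wf = 37.055 MPa


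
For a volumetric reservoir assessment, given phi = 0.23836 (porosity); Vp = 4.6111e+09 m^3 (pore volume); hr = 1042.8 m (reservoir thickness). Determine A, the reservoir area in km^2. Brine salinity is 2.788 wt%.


A = Vp / (1e6 * hr * phi)
A = 4.6111e+09 / (1e6 * 1042.8 * 0.23836)
A = 18.551 km^2


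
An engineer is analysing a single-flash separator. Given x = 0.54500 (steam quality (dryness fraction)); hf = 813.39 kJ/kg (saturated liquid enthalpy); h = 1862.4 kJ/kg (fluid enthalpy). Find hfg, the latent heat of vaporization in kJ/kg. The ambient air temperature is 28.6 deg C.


hfg = (h - hf) / x
hfg = (1862.4 - 813.39) / 0.54500
hfg = 1924.8 kJ/kg


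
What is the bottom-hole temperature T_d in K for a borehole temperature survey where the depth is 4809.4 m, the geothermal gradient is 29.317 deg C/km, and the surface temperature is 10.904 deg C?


T_d = T_surf + grad * d / 1000
T_d = 10.904 + 29.317 * 4809.4 / 1000
T_d = 151.9012 deg C
Convert to K: 151.9012 + 273.15 = 425.05 K
T_d = 425.05 K


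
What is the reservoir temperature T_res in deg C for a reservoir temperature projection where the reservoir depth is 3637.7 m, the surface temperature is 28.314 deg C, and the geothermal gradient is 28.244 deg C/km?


T_res = T_surf + grad * d / 1000
T_res = 28.314 + 28.244 * 3637.7 / 1000
T_res = 131.06 deg C


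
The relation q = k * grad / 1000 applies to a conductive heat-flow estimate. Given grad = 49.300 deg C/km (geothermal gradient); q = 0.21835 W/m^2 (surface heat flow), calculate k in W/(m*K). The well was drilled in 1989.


k = q * 1000 / grad
k = 0.21835 * 1000 / 49.300
k = 4.4290 W/(m*K)


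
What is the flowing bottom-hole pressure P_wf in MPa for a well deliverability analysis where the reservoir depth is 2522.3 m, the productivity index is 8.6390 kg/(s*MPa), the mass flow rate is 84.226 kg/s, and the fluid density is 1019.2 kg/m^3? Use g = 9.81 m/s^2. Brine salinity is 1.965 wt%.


Step 1: P_i = rho*g*h/1e6 = 1019.2*9.81*2522.3/1e6 = 25.21884 MPa
Step 2: P_wf = P_i - mdot/PI = 25.21884 - 84.226/8.639 = 15.469 MPa
P_wf = 15.469 MPa


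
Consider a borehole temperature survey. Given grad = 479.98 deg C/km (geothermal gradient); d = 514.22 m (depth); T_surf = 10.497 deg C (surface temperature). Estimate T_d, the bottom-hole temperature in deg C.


T_d = T_surf + grad * d / 1000
T_d = 10.497 + 479.98 * 514.22 / 1000
T_d = 257.31 deg C


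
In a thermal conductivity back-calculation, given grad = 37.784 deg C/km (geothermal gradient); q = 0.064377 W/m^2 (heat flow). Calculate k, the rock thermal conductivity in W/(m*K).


k = q / (grad / 1000)
k = 0.064377 / (37.784 / 1000)
k = 1.7038 W/(m*K)


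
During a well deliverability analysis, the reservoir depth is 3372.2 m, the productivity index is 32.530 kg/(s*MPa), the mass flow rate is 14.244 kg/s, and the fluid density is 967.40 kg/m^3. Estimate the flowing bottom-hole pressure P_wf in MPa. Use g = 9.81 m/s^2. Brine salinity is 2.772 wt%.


Step 1: P_i = rho*g*h/1e6 = 967.4*9.81*3372.2/1e6 = 32.00283 MPa
Step 2: P_wf = P_i - mdot/PI = 32.00283 - 14.244/32.53 = 31.565 MPa
P_wf = 31.565 MPa


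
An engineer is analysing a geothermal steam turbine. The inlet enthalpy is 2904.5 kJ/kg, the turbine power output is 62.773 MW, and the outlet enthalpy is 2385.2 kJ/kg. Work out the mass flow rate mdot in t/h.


mdot = P * 1000 / (h_in - h_out)
mdot = 62.773 * 1000 / (2904.5 - 2385.2)
mdot = 120.8800 kg/s
Convert: 120.8800 kg/s * 3.6 = 435.17 t/h
mdot = 435.17 t/h


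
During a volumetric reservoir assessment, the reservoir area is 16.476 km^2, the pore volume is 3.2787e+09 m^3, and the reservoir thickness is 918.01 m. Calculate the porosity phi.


phi = Vp / (A * 1e6 * hr)
phi = 3.2787e+09 / (16.476 * 1e6 * 918.01)
phi = 0.21677


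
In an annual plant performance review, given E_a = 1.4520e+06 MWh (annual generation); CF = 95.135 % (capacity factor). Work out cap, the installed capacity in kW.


cap = E_a / (CF/100 * 8760)
cap = 1.4520e+06 / (95.135/100 * 8760)
cap = 174.2297 MW
Convert: 174.2297 MW * 1000.0 = 1.7423e+05 kW
cap = 1.7423e+05 kW


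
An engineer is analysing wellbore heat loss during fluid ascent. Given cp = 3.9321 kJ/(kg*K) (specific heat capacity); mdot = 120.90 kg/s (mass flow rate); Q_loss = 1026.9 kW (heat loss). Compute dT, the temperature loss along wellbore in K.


dT = Q_loss / (mdot * cp)
dT = 1026.9 / (120.90 * 3.9321)
dT = 2.1601 K


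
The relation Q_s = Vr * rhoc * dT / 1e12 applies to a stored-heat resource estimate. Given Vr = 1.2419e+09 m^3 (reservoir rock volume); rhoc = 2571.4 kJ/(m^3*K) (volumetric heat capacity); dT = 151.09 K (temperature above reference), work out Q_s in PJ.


Q_s = Vr * rhoc * dT / 1e12
Q_s = 1.2419e+09 * 2571.4 * 151.09 / 1e12
Q_s = 482.49 PJ


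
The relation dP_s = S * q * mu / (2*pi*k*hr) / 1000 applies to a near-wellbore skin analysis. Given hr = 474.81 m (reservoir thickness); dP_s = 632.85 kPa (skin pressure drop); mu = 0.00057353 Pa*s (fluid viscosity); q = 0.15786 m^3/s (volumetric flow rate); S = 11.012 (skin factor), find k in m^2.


k = S*q*mu / (2*pi*dP_s*1000*hr)
k = 11.012*0.15786*0.00057353 / (2*pi*632.85*1000*474.81)
k = 5.2807e-13 m^2


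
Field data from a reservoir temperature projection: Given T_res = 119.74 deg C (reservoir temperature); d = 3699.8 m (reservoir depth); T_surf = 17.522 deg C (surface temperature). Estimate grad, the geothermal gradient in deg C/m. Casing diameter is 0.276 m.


grad = (T_res - T_surf) / d * 1000
grad = (119.74 - 17.522) / 3699.8 * 1000
grad = 27.62798 deg C/km
Convert: 27.62798 deg C/km * 0.001 = 0.027628 deg C/m
grad = 0.027628 deg C/m


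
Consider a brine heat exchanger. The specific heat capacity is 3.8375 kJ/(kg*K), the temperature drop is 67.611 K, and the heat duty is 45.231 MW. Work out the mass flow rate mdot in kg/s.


mdot = Q * 1000 / (cp * dT)
mdot = 45.231 * 1000 / (3.8375 * 67.611)
mdot = 174.33 kg/s


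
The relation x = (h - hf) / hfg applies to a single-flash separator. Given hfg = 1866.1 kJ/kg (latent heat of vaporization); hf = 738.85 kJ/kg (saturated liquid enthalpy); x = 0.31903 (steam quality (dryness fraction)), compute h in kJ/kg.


h = hf + x * hfg
h = 738.85 + 0.31903 * 1866.1
h = 1334.2 kJ/kg


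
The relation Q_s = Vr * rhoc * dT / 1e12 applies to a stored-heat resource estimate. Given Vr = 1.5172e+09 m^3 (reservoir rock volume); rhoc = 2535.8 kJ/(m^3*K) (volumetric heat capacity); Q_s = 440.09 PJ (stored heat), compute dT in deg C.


dT = Q_s * 1e12 / (Vr * rhoc)
dT = 440.09 * 1e12 / (1.5172e+09 * 2535.8)
dT = 114.3888 K
Convert (temperature difference, 1 K = 1 deg C): 114.3888 K = 114.3888 deg C
dT = 114.39 deg C


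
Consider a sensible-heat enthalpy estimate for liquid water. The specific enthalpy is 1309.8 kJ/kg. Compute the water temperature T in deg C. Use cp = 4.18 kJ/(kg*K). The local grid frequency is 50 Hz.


T = h / cp
T = 1309.8 / 4.18
T = 313.35 deg C


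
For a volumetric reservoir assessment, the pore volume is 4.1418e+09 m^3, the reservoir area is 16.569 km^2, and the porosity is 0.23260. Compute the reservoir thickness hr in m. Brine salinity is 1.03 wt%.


hr = Vp / (A * 1e6 * phi)
hr = 4.1418e+09 / (16.569 * 1e6 * 0.23260)
hr = 1074.7 m
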